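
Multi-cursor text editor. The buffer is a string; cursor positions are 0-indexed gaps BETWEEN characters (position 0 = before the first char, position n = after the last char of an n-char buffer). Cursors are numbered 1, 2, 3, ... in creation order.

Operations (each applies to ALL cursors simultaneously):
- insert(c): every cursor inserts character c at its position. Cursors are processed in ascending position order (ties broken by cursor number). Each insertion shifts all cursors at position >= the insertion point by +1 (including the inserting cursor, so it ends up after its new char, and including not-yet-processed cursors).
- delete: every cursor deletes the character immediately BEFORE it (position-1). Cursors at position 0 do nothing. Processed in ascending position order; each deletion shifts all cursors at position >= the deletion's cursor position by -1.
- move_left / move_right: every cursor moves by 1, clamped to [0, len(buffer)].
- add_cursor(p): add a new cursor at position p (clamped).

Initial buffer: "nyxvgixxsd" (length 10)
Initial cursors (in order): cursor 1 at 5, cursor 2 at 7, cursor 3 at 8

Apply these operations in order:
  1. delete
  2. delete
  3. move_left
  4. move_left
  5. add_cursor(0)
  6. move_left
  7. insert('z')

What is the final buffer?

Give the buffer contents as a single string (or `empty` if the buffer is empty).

Answer: zzzznysd

Derivation:
After op 1 (delete): buffer="nyxvisd" (len 7), cursors c1@4 c2@5 c3@5, authorship .......
After op 2 (delete): buffer="nysd" (len 4), cursors c1@2 c2@2 c3@2, authorship ....
After op 3 (move_left): buffer="nysd" (len 4), cursors c1@1 c2@1 c3@1, authorship ....
After op 4 (move_left): buffer="nysd" (len 4), cursors c1@0 c2@0 c3@0, authorship ....
After op 5 (add_cursor(0)): buffer="nysd" (len 4), cursors c1@0 c2@0 c3@0 c4@0, authorship ....
After op 6 (move_left): buffer="nysd" (len 4), cursors c1@0 c2@0 c3@0 c4@0, authorship ....
After op 7 (insert('z')): buffer="zzzznysd" (len 8), cursors c1@4 c2@4 c3@4 c4@4, authorship 1234....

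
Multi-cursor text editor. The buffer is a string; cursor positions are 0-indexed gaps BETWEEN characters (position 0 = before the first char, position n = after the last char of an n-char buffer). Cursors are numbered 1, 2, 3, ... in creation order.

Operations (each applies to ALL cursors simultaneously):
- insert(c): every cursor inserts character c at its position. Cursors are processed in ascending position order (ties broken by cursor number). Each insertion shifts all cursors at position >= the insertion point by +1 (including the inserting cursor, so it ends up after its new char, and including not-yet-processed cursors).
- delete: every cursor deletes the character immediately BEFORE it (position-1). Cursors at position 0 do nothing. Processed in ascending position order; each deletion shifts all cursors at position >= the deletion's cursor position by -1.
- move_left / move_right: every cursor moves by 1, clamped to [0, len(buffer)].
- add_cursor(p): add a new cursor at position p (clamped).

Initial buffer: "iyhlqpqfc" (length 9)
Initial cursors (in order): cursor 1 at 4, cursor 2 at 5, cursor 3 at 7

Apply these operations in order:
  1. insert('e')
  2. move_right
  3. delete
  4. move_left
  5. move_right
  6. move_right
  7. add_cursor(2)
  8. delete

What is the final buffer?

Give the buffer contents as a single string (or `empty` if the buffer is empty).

After op 1 (insert('e')): buffer="iyhleqepqefc" (len 12), cursors c1@5 c2@7 c3@10, authorship ....1.2..3..
After op 2 (move_right): buffer="iyhleqepqefc" (len 12), cursors c1@6 c2@8 c3@11, authorship ....1.2..3..
After op 3 (delete): buffer="iyhleeqec" (len 9), cursors c1@5 c2@6 c3@8, authorship ....12.3.
After op 4 (move_left): buffer="iyhleeqec" (len 9), cursors c1@4 c2@5 c3@7, authorship ....12.3.
After op 5 (move_right): buffer="iyhleeqec" (len 9), cursors c1@5 c2@6 c3@8, authorship ....12.3.
After op 6 (move_right): buffer="iyhleeqec" (len 9), cursors c1@6 c2@7 c3@9, authorship ....12.3.
After op 7 (add_cursor(2)): buffer="iyhleeqec" (len 9), cursors c4@2 c1@6 c2@7 c3@9, authorship ....12.3.
After op 8 (delete): buffer="ihlee" (len 5), cursors c4@1 c1@4 c2@4 c3@5, authorship ...13

Answer: ihlee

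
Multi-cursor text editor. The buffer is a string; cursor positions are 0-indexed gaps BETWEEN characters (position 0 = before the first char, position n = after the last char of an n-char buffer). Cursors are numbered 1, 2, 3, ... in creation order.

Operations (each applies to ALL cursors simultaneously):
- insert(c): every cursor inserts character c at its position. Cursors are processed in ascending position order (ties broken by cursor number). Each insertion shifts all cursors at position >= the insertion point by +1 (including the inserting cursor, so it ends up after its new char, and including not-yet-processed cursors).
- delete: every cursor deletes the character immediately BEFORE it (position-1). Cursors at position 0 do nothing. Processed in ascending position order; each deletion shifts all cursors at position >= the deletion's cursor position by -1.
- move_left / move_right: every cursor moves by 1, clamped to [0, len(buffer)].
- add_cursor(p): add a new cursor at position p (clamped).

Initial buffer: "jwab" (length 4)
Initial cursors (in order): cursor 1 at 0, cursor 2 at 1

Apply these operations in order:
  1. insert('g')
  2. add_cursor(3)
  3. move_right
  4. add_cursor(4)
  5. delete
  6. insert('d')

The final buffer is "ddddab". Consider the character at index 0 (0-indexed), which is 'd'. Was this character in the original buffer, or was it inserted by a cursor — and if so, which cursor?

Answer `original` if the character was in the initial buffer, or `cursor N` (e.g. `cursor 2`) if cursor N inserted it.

Answer: cursor 1

Derivation:
After op 1 (insert('g')): buffer="gjgwab" (len 6), cursors c1@1 c2@3, authorship 1.2...
After op 2 (add_cursor(3)): buffer="gjgwab" (len 6), cursors c1@1 c2@3 c3@3, authorship 1.2...
After op 3 (move_right): buffer="gjgwab" (len 6), cursors c1@2 c2@4 c3@4, authorship 1.2...
After op 4 (add_cursor(4)): buffer="gjgwab" (len 6), cursors c1@2 c2@4 c3@4 c4@4, authorship 1.2...
After op 5 (delete): buffer="ab" (len 2), cursors c1@0 c2@0 c3@0 c4@0, authorship ..
After op 6 (insert('d')): buffer="ddddab" (len 6), cursors c1@4 c2@4 c3@4 c4@4, authorship 1234..
Authorship (.=original, N=cursor N): 1 2 3 4 . .
Index 0: author = 1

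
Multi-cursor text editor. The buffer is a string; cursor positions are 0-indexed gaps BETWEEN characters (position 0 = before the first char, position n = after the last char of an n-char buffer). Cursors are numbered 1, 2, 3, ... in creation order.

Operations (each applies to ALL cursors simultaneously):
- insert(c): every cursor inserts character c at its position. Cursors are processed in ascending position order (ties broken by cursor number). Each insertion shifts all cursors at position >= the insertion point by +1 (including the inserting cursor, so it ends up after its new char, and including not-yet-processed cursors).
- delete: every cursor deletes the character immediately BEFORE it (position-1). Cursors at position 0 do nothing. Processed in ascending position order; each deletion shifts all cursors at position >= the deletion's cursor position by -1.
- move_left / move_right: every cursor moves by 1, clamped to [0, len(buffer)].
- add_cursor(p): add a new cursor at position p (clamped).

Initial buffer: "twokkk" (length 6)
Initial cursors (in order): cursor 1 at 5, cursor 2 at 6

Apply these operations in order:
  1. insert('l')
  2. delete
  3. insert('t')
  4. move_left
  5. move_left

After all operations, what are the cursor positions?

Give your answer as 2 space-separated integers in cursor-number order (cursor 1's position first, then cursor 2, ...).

Answer: 4 6

Derivation:
After op 1 (insert('l')): buffer="twokklkl" (len 8), cursors c1@6 c2@8, authorship .....1.2
After op 2 (delete): buffer="twokkk" (len 6), cursors c1@5 c2@6, authorship ......
After op 3 (insert('t')): buffer="twokktkt" (len 8), cursors c1@6 c2@8, authorship .....1.2
After op 4 (move_left): buffer="twokktkt" (len 8), cursors c1@5 c2@7, authorship .....1.2
After op 5 (move_left): buffer="twokktkt" (len 8), cursors c1@4 c2@6, authorship .....1.2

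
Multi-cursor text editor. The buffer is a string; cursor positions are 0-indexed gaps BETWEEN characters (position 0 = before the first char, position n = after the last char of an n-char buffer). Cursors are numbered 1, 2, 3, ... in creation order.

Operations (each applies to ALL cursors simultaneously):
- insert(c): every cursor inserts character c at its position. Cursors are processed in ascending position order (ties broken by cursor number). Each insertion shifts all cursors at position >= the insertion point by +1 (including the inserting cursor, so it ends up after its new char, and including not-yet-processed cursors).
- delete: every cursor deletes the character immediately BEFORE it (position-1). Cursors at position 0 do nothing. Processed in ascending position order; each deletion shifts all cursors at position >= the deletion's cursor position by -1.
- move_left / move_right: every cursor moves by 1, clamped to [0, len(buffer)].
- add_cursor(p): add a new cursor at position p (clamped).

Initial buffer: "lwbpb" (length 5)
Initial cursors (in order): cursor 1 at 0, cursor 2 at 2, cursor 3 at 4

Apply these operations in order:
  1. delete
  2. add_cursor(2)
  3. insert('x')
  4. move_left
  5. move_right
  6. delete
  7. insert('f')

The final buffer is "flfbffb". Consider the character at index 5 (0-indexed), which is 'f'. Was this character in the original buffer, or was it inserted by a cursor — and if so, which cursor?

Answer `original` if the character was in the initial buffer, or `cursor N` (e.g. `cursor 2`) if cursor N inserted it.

Answer: cursor 4

Derivation:
After op 1 (delete): buffer="lbb" (len 3), cursors c1@0 c2@1 c3@2, authorship ...
After op 2 (add_cursor(2)): buffer="lbb" (len 3), cursors c1@0 c2@1 c3@2 c4@2, authorship ...
After op 3 (insert('x')): buffer="xlxbxxb" (len 7), cursors c1@1 c2@3 c3@6 c4@6, authorship 1.2.34.
After op 4 (move_left): buffer="xlxbxxb" (len 7), cursors c1@0 c2@2 c3@5 c4@5, authorship 1.2.34.
After op 5 (move_right): buffer="xlxbxxb" (len 7), cursors c1@1 c2@3 c3@6 c4@6, authorship 1.2.34.
After op 6 (delete): buffer="lbb" (len 3), cursors c1@0 c2@1 c3@2 c4@2, authorship ...
After op 7 (insert('f')): buffer="flfbffb" (len 7), cursors c1@1 c2@3 c3@6 c4@6, authorship 1.2.34.
Authorship (.=original, N=cursor N): 1 . 2 . 3 4 .
Index 5: author = 4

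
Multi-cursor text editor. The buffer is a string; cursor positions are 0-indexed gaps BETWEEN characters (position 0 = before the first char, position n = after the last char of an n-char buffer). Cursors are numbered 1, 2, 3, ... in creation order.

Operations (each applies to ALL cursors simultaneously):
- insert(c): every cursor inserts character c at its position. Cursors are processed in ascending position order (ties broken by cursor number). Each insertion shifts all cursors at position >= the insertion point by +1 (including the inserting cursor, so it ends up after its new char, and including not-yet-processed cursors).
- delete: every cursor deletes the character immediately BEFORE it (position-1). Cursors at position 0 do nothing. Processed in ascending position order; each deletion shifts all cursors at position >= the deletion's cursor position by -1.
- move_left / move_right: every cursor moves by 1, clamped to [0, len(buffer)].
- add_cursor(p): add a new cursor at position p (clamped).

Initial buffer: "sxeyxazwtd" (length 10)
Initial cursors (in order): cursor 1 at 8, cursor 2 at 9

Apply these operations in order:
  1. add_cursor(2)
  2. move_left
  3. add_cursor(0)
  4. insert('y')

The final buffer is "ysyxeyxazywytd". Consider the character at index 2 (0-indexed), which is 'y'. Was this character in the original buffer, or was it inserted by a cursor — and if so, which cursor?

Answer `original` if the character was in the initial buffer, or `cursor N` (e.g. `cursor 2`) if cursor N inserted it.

Answer: cursor 3

Derivation:
After op 1 (add_cursor(2)): buffer="sxeyxazwtd" (len 10), cursors c3@2 c1@8 c2@9, authorship ..........
After op 2 (move_left): buffer="sxeyxazwtd" (len 10), cursors c3@1 c1@7 c2@8, authorship ..........
After op 3 (add_cursor(0)): buffer="sxeyxazwtd" (len 10), cursors c4@0 c3@1 c1@7 c2@8, authorship ..........
After op 4 (insert('y')): buffer="ysyxeyxazywytd" (len 14), cursors c4@1 c3@3 c1@10 c2@12, authorship 4.3......1.2..
Authorship (.=original, N=cursor N): 4 . 3 . . . . . . 1 . 2 . .
Index 2: author = 3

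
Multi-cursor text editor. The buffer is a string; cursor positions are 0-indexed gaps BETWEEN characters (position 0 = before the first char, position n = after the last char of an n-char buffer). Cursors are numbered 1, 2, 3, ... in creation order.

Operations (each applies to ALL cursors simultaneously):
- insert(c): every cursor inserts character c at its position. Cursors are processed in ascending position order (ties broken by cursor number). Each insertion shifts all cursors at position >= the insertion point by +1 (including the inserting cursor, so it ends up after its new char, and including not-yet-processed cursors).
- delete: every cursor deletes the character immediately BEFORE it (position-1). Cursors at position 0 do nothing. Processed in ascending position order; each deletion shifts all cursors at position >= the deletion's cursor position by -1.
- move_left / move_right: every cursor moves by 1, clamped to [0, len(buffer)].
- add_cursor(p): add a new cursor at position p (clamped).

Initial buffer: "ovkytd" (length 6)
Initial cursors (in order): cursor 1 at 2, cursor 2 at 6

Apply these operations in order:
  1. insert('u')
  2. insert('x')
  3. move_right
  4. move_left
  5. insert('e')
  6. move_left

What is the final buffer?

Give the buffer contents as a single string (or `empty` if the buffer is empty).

Answer: ovuxekytduex

Derivation:
After op 1 (insert('u')): buffer="ovukytdu" (len 8), cursors c1@3 c2@8, authorship ..1....2
After op 2 (insert('x')): buffer="ovuxkytdux" (len 10), cursors c1@4 c2@10, authorship ..11....22
After op 3 (move_right): buffer="ovuxkytdux" (len 10), cursors c1@5 c2@10, authorship ..11....22
After op 4 (move_left): buffer="ovuxkytdux" (len 10), cursors c1@4 c2@9, authorship ..11....22
After op 5 (insert('e')): buffer="ovuxekytduex" (len 12), cursors c1@5 c2@11, authorship ..111....222
After op 6 (move_left): buffer="ovuxekytduex" (len 12), cursors c1@4 c2@10, authorship ..111....222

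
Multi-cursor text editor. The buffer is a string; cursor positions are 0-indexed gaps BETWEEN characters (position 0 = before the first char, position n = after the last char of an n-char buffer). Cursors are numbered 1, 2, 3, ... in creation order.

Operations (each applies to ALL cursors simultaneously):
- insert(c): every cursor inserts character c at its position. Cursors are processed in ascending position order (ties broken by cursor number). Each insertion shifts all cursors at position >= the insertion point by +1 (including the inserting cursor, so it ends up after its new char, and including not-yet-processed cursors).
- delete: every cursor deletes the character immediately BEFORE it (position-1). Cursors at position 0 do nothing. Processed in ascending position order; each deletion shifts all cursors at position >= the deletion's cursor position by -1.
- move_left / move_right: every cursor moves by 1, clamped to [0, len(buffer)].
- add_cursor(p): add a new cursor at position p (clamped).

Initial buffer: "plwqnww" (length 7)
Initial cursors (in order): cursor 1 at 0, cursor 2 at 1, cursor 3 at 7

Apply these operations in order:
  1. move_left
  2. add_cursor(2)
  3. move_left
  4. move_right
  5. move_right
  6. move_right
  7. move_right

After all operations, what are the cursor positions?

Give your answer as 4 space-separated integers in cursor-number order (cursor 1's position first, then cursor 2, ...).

Answer: 4 4 7 5

Derivation:
After op 1 (move_left): buffer="plwqnww" (len 7), cursors c1@0 c2@0 c3@6, authorship .......
After op 2 (add_cursor(2)): buffer="plwqnww" (len 7), cursors c1@0 c2@0 c4@2 c3@6, authorship .......
After op 3 (move_left): buffer="plwqnww" (len 7), cursors c1@0 c2@0 c4@1 c3@5, authorship .......
After op 4 (move_right): buffer="plwqnww" (len 7), cursors c1@1 c2@1 c4@2 c3@6, authorship .......
After op 5 (move_right): buffer="plwqnww" (len 7), cursors c1@2 c2@2 c4@3 c3@7, authorship .......
After op 6 (move_right): buffer="plwqnww" (len 7), cursors c1@3 c2@3 c4@4 c3@7, authorship .......
After op 7 (move_right): buffer="plwqnww" (len 7), cursors c1@4 c2@4 c4@5 c3@7, authorship .......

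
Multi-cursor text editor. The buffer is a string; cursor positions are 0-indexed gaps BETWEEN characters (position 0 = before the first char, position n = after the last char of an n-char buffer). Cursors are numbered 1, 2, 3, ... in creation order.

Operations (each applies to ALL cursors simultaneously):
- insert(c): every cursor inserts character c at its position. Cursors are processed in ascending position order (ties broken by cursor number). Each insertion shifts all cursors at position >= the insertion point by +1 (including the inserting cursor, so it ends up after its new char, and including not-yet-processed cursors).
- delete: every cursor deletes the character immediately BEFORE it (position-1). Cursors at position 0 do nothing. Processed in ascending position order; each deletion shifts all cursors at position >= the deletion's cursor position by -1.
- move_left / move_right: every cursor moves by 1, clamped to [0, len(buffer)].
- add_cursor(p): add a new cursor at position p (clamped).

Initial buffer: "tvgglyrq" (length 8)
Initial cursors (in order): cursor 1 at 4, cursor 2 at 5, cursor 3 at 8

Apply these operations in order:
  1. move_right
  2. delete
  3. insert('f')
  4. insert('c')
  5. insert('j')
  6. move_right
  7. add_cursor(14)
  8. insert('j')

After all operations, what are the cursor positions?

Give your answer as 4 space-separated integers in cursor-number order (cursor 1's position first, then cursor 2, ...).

After op 1 (move_right): buffer="tvgglyrq" (len 8), cursors c1@5 c2@6 c3@8, authorship ........
After op 2 (delete): buffer="tvggr" (len 5), cursors c1@4 c2@4 c3@5, authorship .....
After op 3 (insert('f')): buffer="tvggffrf" (len 8), cursors c1@6 c2@6 c3@8, authorship ....12.3
After op 4 (insert('c')): buffer="tvggffccrfc" (len 11), cursors c1@8 c2@8 c3@11, authorship ....1212.33
After op 5 (insert('j')): buffer="tvggffccjjrfcj" (len 14), cursors c1@10 c2@10 c3@14, authorship ....121212.333
After op 6 (move_right): buffer="tvggffccjjrfcj" (len 14), cursors c1@11 c2@11 c3@14, authorship ....121212.333
After op 7 (add_cursor(14)): buffer="tvggffccjjrfcj" (len 14), cursors c1@11 c2@11 c3@14 c4@14, authorship ....121212.333
After op 8 (insert('j')): buffer="tvggffccjjrjjfcjjj" (len 18), cursors c1@13 c2@13 c3@18 c4@18, authorship ....121212.1233334

Answer: 13 13 18 18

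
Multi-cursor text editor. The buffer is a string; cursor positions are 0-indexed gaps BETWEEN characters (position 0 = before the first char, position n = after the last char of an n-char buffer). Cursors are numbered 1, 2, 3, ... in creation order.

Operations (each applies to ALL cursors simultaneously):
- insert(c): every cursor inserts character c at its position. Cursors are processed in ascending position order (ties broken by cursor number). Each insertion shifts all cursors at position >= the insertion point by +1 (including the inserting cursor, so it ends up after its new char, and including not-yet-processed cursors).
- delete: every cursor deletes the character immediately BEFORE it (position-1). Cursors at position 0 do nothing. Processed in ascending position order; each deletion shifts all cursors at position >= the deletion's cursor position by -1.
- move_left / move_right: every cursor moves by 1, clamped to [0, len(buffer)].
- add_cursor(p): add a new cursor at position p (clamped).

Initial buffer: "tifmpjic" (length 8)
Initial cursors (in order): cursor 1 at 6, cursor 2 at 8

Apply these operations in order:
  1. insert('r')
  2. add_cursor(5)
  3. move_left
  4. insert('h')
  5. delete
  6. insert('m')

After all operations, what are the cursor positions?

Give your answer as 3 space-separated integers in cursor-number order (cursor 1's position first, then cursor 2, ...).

Answer: 8 12 5

Derivation:
After op 1 (insert('r')): buffer="tifmpjricr" (len 10), cursors c1@7 c2@10, authorship ......1..2
After op 2 (add_cursor(5)): buffer="tifmpjricr" (len 10), cursors c3@5 c1@7 c2@10, authorship ......1..2
After op 3 (move_left): buffer="tifmpjricr" (len 10), cursors c3@4 c1@6 c2@9, authorship ......1..2
After op 4 (insert('h')): buffer="tifmhpjhrichr" (len 13), cursors c3@5 c1@8 c2@12, authorship ....3..11..22
After op 5 (delete): buffer="tifmpjricr" (len 10), cursors c3@4 c1@6 c2@9, authorship ......1..2
After op 6 (insert('m')): buffer="tifmmpjmricmr" (len 13), cursors c3@5 c1@8 c2@12, authorship ....3..11..22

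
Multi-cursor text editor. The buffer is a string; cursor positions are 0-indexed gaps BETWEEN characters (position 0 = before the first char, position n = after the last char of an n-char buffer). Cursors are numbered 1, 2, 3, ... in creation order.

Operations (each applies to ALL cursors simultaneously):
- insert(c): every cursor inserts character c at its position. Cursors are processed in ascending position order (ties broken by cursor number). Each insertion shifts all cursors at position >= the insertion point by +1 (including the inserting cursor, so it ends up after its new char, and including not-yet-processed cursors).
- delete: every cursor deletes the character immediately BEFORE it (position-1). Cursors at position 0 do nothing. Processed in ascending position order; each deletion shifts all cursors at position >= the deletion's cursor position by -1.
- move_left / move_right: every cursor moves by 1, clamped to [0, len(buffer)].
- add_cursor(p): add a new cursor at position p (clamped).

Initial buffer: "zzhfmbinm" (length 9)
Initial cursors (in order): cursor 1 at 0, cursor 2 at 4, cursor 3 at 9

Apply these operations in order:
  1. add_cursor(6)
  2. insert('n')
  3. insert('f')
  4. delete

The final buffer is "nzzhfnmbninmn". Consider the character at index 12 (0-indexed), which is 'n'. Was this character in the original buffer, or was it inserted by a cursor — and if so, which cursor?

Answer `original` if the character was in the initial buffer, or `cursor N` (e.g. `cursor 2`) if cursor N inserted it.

After op 1 (add_cursor(6)): buffer="zzhfmbinm" (len 9), cursors c1@0 c2@4 c4@6 c3@9, authorship .........
After op 2 (insert('n')): buffer="nzzhfnmbninmn" (len 13), cursors c1@1 c2@6 c4@9 c3@13, authorship 1....2..4...3
After op 3 (insert('f')): buffer="nfzzhfnfmbnfinmnf" (len 17), cursors c1@2 c2@8 c4@12 c3@17, authorship 11....22..44...33
After op 4 (delete): buffer="nzzhfnmbninmn" (len 13), cursors c1@1 c2@6 c4@9 c3@13, authorship 1....2..4...3
Authorship (.=original, N=cursor N): 1 . . . . 2 . . 4 . . . 3
Index 12: author = 3

Answer: cursor 3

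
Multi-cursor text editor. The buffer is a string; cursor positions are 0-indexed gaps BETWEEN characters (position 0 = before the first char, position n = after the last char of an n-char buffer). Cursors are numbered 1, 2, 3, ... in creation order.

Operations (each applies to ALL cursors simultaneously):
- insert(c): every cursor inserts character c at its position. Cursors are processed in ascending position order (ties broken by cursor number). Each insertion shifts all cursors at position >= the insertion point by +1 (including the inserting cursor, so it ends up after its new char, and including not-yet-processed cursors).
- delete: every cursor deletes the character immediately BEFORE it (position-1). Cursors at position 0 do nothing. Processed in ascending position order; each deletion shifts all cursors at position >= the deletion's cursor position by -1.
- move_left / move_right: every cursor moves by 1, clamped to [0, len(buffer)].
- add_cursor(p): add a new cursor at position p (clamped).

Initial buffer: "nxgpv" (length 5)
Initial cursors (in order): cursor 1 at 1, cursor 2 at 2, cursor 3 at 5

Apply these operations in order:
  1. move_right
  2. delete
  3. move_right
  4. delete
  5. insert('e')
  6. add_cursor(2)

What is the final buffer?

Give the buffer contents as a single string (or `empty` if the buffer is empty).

After op 1 (move_right): buffer="nxgpv" (len 5), cursors c1@2 c2@3 c3@5, authorship .....
After op 2 (delete): buffer="np" (len 2), cursors c1@1 c2@1 c3@2, authorship ..
After op 3 (move_right): buffer="np" (len 2), cursors c1@2 c2@2 c3@2, authorship ..
After op 4 (delete): buffer="" (len 0), cursors c1@0 c2@0 c3@0, authorship 
After op 5 (insert('e')): buffer="eee" (len 3), cursors c1@3 c2@3 c3@3, authorship 123
After op 6 (add_cursor(2)): buffer="eee" (len 3), cursors c4@2 c1@3 c2@3 c3@3, authorship 123

Answer: eee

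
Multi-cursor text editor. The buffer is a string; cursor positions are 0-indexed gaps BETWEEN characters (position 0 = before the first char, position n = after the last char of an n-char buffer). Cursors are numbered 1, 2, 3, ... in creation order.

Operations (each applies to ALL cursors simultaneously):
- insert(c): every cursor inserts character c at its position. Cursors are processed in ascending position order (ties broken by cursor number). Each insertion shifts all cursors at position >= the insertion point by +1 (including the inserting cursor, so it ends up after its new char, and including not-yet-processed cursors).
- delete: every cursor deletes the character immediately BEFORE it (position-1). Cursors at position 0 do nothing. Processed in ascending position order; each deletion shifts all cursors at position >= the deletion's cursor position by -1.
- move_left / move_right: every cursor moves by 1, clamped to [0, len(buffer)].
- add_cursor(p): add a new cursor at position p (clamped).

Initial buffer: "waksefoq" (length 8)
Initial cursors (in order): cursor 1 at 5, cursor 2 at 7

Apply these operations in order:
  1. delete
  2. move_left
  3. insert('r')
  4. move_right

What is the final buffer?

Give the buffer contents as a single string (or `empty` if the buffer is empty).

After op 1 (delete): buffer="waksfq" (len 6), cursors c1@4 c2@5, authorship ......
After op 2 (move_left): buffer="waksfq" (len 6), cursors c1@3 c2@4, authorship ......
After op 3 (insert('r')): buffer="wakrsrfq" (len 8), cursors c1@4 c2@6, authorship ...1.2..
After op 4 (move_right): buffer="wakrsrfq" (len 8), cursors c1@5 c2@7, authorship ...1.2..

Answer: wakrsrfq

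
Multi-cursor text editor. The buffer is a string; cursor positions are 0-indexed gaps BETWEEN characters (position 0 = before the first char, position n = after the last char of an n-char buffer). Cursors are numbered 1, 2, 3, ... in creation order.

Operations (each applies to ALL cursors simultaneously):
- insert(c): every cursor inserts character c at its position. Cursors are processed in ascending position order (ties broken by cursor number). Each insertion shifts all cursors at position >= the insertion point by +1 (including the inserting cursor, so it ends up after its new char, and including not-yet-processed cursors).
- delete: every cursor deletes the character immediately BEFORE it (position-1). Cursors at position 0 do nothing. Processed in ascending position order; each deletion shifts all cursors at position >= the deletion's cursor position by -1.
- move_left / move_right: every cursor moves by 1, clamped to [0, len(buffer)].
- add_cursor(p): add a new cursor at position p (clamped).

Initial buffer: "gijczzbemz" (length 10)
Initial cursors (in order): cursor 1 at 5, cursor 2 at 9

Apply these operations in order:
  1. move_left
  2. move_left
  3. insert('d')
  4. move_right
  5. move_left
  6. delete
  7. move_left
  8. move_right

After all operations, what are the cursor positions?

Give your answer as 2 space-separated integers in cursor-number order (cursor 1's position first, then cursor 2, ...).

After op 1 (move_left): buffer="gijczzbemz" (len 10), cursors c1@4 c2@8, authorship ..........
After op 2 (move_left): buffer="gijczzbemz" (len 10), cursors c1@3 c2@7, authorship ..........
After op 3 (insert('d')): buffer="gijdczzbdemz" (len 12), cursors c1@4 c2@9, authorship ...1....2...
After op 4 (move_right): buffer="gijdczzbdemz" (len 12), cursors c1@5 c2@10, authorship ...1....2...
After op 5 (move_left): buffer="gijdczzbdemz" (len 12), cursors c1@4 c2@9, authorship ...1....2...
After op 6 (delete): buffer="gijczzbemz" (len 10), cursors c1@3 c2@7, authorship ..........
After op 7 (move_left): buffer="gijczzbemz" (len 10), cursors c1@2 c2@6, authorship ..........
After op 8 (move_right): buffer="gijczzbemz" (len 10), cursors c1@3 c2@7, authorship ..........

Answer: 3 7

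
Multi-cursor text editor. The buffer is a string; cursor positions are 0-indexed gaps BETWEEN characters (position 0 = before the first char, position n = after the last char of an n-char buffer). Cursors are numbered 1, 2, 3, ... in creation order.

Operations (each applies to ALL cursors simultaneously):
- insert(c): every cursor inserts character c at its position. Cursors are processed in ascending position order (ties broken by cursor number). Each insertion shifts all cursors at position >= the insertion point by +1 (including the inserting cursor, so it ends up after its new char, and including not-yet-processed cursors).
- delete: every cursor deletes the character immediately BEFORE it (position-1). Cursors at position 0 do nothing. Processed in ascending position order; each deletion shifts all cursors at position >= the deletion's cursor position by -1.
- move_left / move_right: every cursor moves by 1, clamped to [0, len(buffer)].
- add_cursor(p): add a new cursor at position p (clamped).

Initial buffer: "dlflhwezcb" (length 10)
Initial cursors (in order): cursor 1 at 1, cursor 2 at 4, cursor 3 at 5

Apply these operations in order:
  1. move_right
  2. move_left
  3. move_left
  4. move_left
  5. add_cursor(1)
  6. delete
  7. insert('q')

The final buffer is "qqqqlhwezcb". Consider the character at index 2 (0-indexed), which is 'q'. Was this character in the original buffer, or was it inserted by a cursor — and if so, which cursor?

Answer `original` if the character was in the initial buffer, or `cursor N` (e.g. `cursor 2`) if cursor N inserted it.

After op 1 (move_right): buffer="dlflhwezcb" (len 10), cursors c1@2 c2@5 c3@6, authorship ..........
After op 2 (move_left): buffer="dlflhwezcb" (len 10), cursors c1@1 c2@4 c3@5, authorship ..........
After op 3 (move_left): buffer="dlflhwezcb" (len 10), cursors c1@0 c2@3 c3@4, authorship ..........
After op 4 (move_left): buffer="dlflhwezcb" (len 10), cursors c1@0 c2@2 c3@3, authorship ..........
After op 5 (add_cursor(1)): buffer="dlflhwezcb" (len 10), cursors c1@0 c4@1 c2@2 c3@3, authorship ..........
After op 6 (delete): buffer="lhwezcb" (len 7), cursors c1@0 c2@0 c3@0 c4@0, authorship .......
After op 7 (insert('q')): buffer="qqqqlhwezcb" (len 11), cursors c1@4 c2@4 c3@4 c4@4, authorship 1234.......
Authorship (.=original, N=cursor N): 1 2 3 4 . . . . . . .
Index 2: author = 3

Answer: cursor 3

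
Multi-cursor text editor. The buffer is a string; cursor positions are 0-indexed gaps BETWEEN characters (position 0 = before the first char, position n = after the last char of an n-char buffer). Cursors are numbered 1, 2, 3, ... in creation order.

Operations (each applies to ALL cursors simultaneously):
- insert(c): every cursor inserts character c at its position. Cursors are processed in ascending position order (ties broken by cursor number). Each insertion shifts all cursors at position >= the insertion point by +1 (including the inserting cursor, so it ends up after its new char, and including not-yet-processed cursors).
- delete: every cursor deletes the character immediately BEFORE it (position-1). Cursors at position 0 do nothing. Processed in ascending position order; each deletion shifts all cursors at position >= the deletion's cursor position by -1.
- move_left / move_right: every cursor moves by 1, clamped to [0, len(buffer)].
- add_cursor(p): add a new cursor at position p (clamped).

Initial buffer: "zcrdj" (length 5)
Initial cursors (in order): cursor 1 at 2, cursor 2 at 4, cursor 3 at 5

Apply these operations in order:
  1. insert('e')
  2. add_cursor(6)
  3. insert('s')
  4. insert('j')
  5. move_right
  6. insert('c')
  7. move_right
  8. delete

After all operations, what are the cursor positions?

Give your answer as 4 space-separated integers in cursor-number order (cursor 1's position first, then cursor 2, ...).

Answer: 7 14 16 14

Derivation:
After op 1 (insert('e')): buffer="zcerdeje" (len 8), cursors c1@3 c2@6 c3@8, authorship ..1..2.3
After op 2 (add_cursor(6)): buffer="zcerdeje" (len 8), cursors c1@3 c2@6 c4@6 c3@8, authorship ..1..2.3
After op 3 (insert('s')): buffer="zcesrdessjes" (len 12), cursors c1@4 c2@9 c4@9 c3@12, authorship ..11..224.33
After op 4 (insert('j')): buffer="zcesjrdessjjjesj" (len 16), cursors c1@5 c2@12 c4@12 c3@16, authorship ..111..22424.333
After op 5 (move_right): buffer="zcesjrdessjjjesj" (len 16), cursors c1@6 c2@13 c4@13 c3@16, authorship ..111..22424.333
After op 6 (insert('c')): buffer="zcesjrcdessjjjccesjc" (len 20), cursors c1@7 c2@16 c4@16 c3@20, authorship ..111.1.22424.243333
After op 7 (move_right): buffer="zcesjrcdessjjjccesjc" (len 20), cursors c1@8 c2@17 c4@17 c3@20, authorship ..111.1.22424.243333
After op 8 (delete): buffer="zcesjrcessjjjcsj" (len 16), cursors c1@7 c2@14 c4@14 c3@16, authorship ..111.122424.233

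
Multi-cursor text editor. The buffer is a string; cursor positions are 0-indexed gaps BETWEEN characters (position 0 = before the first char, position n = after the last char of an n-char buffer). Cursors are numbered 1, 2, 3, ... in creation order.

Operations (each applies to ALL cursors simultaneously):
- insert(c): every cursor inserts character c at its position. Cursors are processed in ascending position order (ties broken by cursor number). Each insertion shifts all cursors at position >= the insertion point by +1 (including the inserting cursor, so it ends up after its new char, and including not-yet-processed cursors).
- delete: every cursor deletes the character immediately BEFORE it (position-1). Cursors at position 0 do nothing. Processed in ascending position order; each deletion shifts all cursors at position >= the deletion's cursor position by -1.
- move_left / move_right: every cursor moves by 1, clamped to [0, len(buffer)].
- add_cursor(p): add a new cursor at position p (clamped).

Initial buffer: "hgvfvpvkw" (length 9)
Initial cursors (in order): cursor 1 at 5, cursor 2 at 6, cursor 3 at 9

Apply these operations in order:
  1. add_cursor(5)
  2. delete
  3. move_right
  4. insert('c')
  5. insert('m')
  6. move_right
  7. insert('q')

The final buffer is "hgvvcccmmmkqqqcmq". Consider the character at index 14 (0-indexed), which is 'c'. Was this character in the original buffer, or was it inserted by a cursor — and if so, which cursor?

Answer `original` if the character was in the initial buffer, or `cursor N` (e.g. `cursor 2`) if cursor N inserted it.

After op 1 (add_cursor(5)): buffer="hgvfvpvkw" (len 9), cursors c1@5 c4@5 c2@6 c3@9, authorship .........
After op 2 (delete): buffer="hgvvk" (len 5), cursors c1@3 c2@3 c4@3 c3@5, authorship .....
After op 3 (move_right): buffer="hgvvk" (len 5), cursors c1@4 c2@4 c4@4 c3@5, authorship .....
After op 4 (insert('c')): buffer="hgvvccckc" (len 9), cursors c1@7 c2@7 c4@7 c3@9, authorship ....124.3
After op 5 (insert('m')): buffer="hgvvcccmmmkcm" (len 13), cursors c1@10 c2@10 c4@10 c3@13, authorship ....124124.33
After op 6 (move_right): buffer="hgvvcccmmmkcm" (len 13), cursors c1@11 c2@11 c4@11 c3@13, authorship ....124124.33
After op 7 (insert('q')): buffer="hgvvcccmmmkqqqcmq" (len 17), cursors c1@14 c2@14 c4@14 c3@17, authorship ....124124.124333
Authorship (.=original, N=cursor N): . . . . 1 2 4 1 2 4 . 1 2 4 3 3 3
Index 14: author = 3

Answer: cursor 3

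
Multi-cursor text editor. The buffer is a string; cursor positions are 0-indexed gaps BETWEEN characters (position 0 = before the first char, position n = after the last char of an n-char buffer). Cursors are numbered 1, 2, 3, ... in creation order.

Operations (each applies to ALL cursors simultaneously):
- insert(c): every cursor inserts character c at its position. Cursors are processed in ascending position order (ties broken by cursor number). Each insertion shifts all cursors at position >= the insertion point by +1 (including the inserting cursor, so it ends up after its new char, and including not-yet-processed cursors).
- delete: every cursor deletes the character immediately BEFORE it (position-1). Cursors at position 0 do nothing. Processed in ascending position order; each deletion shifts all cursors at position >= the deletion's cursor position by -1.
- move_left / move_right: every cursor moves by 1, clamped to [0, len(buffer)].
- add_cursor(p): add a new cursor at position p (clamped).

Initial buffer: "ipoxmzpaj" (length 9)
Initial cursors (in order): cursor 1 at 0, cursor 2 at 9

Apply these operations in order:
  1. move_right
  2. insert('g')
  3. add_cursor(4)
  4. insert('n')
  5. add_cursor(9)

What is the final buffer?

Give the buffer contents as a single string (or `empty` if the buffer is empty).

After op 1 (move_right): buffer="ipoxmzpaj" (len 9), cursors c1@1 c2@9, authorship .........
After op 2 (insert('g')): buffer="igpoxmzpajg" (len 11), cursors c1@2 c2@11, authorship .1........2
After op 3 (add_cursor(4)): buffer="igpoxmzpajg" (len 11), cursors c1@2 c3@4 c2@11, authorship .1........2
After op 4 (insert('n')): buffer="ignponxmzpajgn" (len 14), cursors c1@3 c3@6 c2@14, authorship .11..3......22
After op 5 (add_cursor(9)): buffer="ignponxmzpajgn" (len 14), cursors c1@3 c3@6 c4@9 c2@14, authorship .11..3......22

Answer: ignponxmzpajgn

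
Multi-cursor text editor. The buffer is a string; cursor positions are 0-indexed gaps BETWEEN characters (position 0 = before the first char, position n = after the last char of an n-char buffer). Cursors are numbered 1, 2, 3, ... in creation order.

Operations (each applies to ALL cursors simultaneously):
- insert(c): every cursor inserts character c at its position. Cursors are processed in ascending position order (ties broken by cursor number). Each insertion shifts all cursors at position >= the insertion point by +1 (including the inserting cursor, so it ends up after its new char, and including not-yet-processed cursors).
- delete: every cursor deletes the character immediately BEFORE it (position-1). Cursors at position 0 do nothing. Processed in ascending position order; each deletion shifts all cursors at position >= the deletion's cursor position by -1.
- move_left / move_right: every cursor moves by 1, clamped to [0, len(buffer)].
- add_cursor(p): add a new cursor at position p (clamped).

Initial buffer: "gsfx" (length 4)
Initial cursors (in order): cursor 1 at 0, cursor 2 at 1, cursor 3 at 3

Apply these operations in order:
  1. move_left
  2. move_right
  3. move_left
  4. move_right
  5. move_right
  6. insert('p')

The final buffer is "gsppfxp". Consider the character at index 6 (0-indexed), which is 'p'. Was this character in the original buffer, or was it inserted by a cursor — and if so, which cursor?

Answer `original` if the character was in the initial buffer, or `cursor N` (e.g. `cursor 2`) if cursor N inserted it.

After op 1 (move_left): buffer="gsfx" (len 4), cursors c1@0 c2@0 c3@2, authorship ....
After op 2 (move_right): buffer="gsfx" (len 4), cursors c1@1 c2@1 c3@3, authorship ....
After op 3 (move_left): buffer="gsfx" (len 4), cursors c1@0 c2@0 c3@2, authorship ....
After op 4 (move_right): buffer="gsfx" (len 4), cursors c1@1 c2@1 c3@3, authorship ....
After op 5 (move_right): buffer="gsfx" (len 4), cursors c1@2 c2@2 c3@4, authorship ....
After op 6 (insert('p')): buffer="gsppfxp" (len 7), cursors c1@4 c2@4 c3@7, authorship ..12..3
Authorship (.=original, N=cursor N): . . 1 2 . . 3
Index 6: author = 3

Answer: cursor 3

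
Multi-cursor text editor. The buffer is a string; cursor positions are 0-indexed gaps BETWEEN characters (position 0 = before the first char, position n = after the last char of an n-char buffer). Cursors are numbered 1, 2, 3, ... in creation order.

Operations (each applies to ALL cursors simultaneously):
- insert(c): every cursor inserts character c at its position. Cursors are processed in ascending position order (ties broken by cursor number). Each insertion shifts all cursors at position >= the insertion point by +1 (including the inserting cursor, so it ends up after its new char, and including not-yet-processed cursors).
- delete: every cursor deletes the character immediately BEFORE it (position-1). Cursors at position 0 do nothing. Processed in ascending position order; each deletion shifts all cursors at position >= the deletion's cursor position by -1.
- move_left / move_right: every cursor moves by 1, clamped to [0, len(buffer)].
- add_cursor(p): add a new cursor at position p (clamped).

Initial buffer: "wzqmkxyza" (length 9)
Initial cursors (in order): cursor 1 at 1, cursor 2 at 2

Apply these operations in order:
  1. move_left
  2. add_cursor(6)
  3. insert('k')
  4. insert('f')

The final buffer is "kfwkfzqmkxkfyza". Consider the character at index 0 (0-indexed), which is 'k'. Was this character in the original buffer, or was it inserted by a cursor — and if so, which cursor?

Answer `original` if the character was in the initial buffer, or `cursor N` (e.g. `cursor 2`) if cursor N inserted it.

After op 1 (move_left): buffer="wzqmkxyza" (len 9), cursors c1@0 c2@1, authorship .........
After op 2 (add_cursor(6)): buffer="wzqmkxyza" (len 9), cursors c1@0 c2@1 c3@6, authorship .........
After op 3 (insert('k')): buffer="kwkzqmkxkyza" (len 12), cursors c1@1 c2@3 c3@9, authorship 1.2.....3...
After op 4 (insert('f')): buffer="kfwkfzqmkxkfyza" (len 15), cursors c1@2 c2@5 c3@12, authorship 11.22.....33...
Authorship (.=original, N=cursor N): 1 1 . 2 2 . . . . . 3 3 . . .
Index 0: author = 1

Answer: cursor 1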